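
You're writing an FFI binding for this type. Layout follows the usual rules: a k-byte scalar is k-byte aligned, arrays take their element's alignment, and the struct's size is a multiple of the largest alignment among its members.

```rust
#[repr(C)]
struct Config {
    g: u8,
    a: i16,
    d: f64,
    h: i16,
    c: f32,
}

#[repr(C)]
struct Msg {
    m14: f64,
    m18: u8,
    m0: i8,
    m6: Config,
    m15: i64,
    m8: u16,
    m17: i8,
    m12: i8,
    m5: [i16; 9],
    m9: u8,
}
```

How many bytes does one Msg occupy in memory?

72 bytes

Config: g at 0 (size 1, align 1) → ends 1; pad 1 to align 2 for a; a at 2 (size 2, align 2) → ends 4; pad 4 to align 8 for d; d at 8 (size 8, align 8) → ends 16; h at 16 (size 2, align 2) → ends 18; pad 2 to align 4 for c; c at 20 (size 4, align 4) → ends 24; total 24 bytes, alignment 8
m14 at 0 (size 8, align 8) → ends 8
m18 at 8 (size 1, align 1) → ends 9
m0 at 9 (size 1, align 1) → ends 10
pad 6 to align 8 for m6
m6 at 16 (size 24, align 8) → ends 40
m15 at 40 (size 8, align 8) → ends 48
m8 at 48 (size 2, align 2) → ends 50
m17 at 50 (size 1, align 1) → ends 51
m12 at 51 (size 1, align 1) → ends 52
m5 at 52 (size 18, align 2) → ends 70
m9 at 70 (size 1, align 1) → ends 71
tail pad 1 to reach multiple of 8
total 72 bytes, alignment 8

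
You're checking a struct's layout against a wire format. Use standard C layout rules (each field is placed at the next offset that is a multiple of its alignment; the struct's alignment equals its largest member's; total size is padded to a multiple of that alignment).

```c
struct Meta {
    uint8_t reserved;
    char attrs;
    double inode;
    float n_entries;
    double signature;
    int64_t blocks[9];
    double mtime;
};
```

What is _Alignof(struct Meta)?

8

member alignments: reserved=1, attrs=1, inode=8, n_entries=4, signature=8, blocks=8, mtime=8
max = 8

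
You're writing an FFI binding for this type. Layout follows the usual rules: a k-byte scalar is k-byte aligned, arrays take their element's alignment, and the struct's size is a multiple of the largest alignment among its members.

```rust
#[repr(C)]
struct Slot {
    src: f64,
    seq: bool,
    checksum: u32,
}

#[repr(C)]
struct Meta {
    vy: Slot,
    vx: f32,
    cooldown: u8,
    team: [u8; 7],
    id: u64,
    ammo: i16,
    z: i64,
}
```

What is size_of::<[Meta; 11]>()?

616

Slot: 0..8  src  (8B, 8-aligned); 8..9  seq  (1B, 1-aligned); 9..12  -- padding (3B); 12..16  checksum  (4B, 4-aligned); sizeof = 16, alignof = 8
0..16  vy  (16B, 8-aligned)
16..20  vx  (4B, 4-aligned)
20..21  cooldown  (1B, 1-aligned)
21..28  team  (7B, 1-aligned)
28..32  -- padding (4B)
32..40  id  (8B, 8-aligned)
40..42  ammo  (2B, 2-aligned)
42..48  -- padding (6B)
48..56  z  (8B, 8-aligned)
sizeof = 56, alignof = 8
array of 11: 11 × 56 = 616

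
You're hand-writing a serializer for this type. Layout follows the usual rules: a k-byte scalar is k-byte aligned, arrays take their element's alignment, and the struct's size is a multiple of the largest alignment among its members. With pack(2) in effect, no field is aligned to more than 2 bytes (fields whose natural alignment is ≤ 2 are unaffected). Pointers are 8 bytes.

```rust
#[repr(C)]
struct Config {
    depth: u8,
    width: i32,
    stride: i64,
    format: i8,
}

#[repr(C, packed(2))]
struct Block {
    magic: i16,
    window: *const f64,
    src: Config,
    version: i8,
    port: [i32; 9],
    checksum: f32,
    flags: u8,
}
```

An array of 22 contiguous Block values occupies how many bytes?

Config: depth at 0 (size 1, align 1) → ends 1; pad 3 to align 4 for width; width at 4 (size 4, align 4) → ends 8; stride at 8 (size 8, align 8) → ends 16; format at 16 (size 1, align 1) → ends 17; tail pad 7 to reach multiple of 8; total 24 bytes, alignment 8
magic at 0 (size 2, align 2) → ends 2
window at 2 (size 8, align 2) → ends 10
src at 10 (size 24, align 2) → ends 34
version at 34 (size 1, align 1) → ends 35
pad 1 to align 2 for port
port at 36 (size 36, align 2) → ends 72
checksum at 72 (size 4, align 2) → ends 76
flags at 76 (size 1, align 1) → ends 77
tail pad 1 to reach multiple of 2
total 78 bytes, alignment 2
array of 22: 22 × 78 = 1716

1716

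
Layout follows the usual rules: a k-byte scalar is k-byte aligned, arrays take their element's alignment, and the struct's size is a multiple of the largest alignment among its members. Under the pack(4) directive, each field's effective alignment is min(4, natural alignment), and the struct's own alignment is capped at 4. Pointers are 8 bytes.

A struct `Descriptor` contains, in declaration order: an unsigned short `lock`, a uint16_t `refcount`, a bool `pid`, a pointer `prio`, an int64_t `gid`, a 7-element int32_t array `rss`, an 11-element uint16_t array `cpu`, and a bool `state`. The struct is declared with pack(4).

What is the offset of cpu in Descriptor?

52

@0: lock [2B, align 2] → 2
@2: refcount [2B, align 2] → 4
@4: pid [1B, align 1] → 5
+3 pad (align 4)
@8: prio [8B, align 4] → 16
@16: gid [8B, align 4] → 24
@24: rss [28B, align 4] → 52
@52: cpu [22B, align 2] → 74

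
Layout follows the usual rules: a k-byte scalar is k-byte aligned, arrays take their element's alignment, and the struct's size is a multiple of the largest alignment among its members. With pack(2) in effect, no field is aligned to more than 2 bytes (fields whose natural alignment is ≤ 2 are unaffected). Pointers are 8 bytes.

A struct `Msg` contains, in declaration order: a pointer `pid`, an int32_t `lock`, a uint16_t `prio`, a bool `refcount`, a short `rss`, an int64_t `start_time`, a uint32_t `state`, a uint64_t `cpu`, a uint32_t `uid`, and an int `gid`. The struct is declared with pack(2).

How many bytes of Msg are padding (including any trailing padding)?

@0: pid [8B, align 2] → 8
@8: lock [4B, align 2] → 12
@12: prio [2B, align 2] → 14
@14: refcount [1B, align 1] → 15
+1 pad (align 2)
@16: rss [2B, align 2] → 18
@18: start_time [8B, align 2] → 26
@26: state [4B, align 2] → 30
@30: cpu [8B, align 2] → 38
@38: uid [4B, align 2] → 42
@42: gid [4B, align 2] → 46
size 46, align 2
data bytes 45, size 46 → padding 1

1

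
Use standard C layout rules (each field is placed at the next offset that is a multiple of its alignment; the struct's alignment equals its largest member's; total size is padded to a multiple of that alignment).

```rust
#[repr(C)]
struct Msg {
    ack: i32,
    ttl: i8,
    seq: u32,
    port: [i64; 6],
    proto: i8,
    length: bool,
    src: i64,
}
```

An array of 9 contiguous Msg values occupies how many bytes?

@0: ack [4B, align 4] → 4
@4: ttl [1B, align 1] → 5
+3 pad (align 4)
@8: seq [4B, align 4] → 12
+4 pad (align 8)
@16: port [48B, align 8] → 64
@64: proto [1B, align 1] → 65
@65: length [1B, align 1] → 66
+6 pad (align 8)
@72: src [8B, align 8] → 80
size 80, align 8
array of 9: 9 × 80 = 720

720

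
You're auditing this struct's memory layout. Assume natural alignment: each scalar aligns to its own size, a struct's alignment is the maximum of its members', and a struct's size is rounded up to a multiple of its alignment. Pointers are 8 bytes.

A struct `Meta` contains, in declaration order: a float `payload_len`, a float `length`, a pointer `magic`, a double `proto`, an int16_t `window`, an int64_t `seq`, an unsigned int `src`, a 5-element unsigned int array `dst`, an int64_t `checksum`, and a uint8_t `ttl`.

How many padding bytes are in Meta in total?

0..4  payload_len  (4B, 4-aligned)
4..8  length  (4B, 4-aligned)
8..16  magic  (8B, 8-aligned)
16..24  proto  (8B, 8-aligned)
24..26  window  (2B, 2-aligned)
26..32  -- padding (6B)
32..40  seq  (8B, 8-aligned)
40..44  src  (4B, 4-aligned)
44..64  dst  (20B, 4-aligned)
64..72  checksum  (8B, 8-aligned)
72..73  ttl  (1B, 1-aligned)
73..80  -- tail padding (7B)
sizeof = 80, alignof = 8
data bytes 67, size 80 → padding 13

13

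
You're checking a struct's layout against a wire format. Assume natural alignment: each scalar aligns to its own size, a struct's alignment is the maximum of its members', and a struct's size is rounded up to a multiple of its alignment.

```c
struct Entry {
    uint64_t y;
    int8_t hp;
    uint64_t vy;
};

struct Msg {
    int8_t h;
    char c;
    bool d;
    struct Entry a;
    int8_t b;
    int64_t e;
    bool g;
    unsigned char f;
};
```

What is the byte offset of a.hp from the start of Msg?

Entry: y at 0 (size 8, align 8) → ends 8; hp at 8 (size 1, align 1) → ends 9; pad 7 to align 8 for vy; vy at 16 (size 8, align 8) → ends 24; total 24 bytes, alignment 8
h at 0 (size 1, align 1) → ends 1
c at 1 (size 1, align 1) → ends 2
d at 2 (size 1, align 1) → ends 3
pad 5 to align 8 for a
a at 8 (size 24, align 8) → ends 32
within Entry: hp at 8
8 + 8 = 16

16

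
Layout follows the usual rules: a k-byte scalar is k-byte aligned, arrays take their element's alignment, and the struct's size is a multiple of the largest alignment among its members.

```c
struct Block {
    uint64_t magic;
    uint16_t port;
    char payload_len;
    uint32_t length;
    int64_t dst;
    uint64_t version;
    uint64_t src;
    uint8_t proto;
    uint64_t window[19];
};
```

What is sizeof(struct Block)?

200

0..8  magic  (8B, 8-aligned)
8..10  port  (2B, 2-aligned)
10..11  payload_len  (1B, 1-aligned)
11..12  -- padding (1B)
12..16  length  (4B, 4-aligned)
16..24  dst  (8B, 8-aligned)
24..32  version  (8B, 8-aligned)
32..40  src  (8B, 8-aligned)
40..41  proto  (1B, 1-aligned)
41..48  -- padding (7B)
48..200  window  (152B, 8-aligned)
sizeof = 200, alignof = 8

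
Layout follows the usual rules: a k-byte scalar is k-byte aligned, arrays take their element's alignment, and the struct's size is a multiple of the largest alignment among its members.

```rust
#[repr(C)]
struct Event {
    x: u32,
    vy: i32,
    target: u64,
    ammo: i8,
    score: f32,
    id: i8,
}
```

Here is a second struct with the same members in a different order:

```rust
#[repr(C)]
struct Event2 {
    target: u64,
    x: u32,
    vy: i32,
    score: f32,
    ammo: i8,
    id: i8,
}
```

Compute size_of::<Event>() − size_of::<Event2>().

@0: x [4B, align 4] → 4
@4: vy [4B, align 4] → 8
@8: target [8B, align 8] → 16
@16: ammo [1B, align 1] → 17
+3 pad (align 4)
@20: score [4B, align 4] → 24
@24: id [1B, align 1] → 25
+7 tail pad (align 8)
size 32, align 8
— Event2 —
@0: target [8B, align 8] → 8
@8: x [4B, align 4] → 12
@12: vy [4B, align 4] → 16
@16: score [4B, align 4] → 20
@20: ammo [1B, align 1] → 21
@21: id [1B, align 1] → 22
+2 tail pad (align 8)
size 24, align 8
32 − 24 = 8

8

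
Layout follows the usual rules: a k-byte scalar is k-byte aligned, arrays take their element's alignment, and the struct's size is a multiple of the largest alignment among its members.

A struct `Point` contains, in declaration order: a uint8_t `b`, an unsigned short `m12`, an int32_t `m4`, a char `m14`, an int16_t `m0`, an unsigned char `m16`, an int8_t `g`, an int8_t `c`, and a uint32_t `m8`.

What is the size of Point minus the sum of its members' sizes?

3

0..1  b  (1B, 1-aligned)
1..2  -- padding (1B)
2..4  m12  (2B, 2-aligned)
4..8  m4  (4B, 4-aligned)
8..9  m14  (1B, 1-aligned)
9..10  -- padding (1B)
10..12  m0  (2B, 2-aligned)
12..13  m16  (1B, 1-aligned)
13..14  g  (1B, 1-aligned)
14..15  c  (1B, 1-aligned)
15..16  -- padding (1B)
16..20  m8  (4B, 4-aligned)
sizeof = 20, alignof = 4
data bytes 17, size 20 → padding 3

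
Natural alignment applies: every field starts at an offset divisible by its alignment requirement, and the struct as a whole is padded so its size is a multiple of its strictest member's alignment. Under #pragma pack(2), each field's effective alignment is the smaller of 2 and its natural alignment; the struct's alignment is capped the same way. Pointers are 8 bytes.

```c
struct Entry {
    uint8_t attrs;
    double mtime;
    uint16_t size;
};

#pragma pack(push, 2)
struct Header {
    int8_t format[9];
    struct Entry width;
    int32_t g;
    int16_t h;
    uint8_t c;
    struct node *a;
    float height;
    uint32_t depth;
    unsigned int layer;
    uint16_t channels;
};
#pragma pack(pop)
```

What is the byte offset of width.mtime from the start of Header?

Entry: attrs at 0 (size 1, align 1) → ends 1; pad 7 to align 8 for mtime; mtime at 8 (size 8, align 8) → ends 16; size at 16 (size 2, align 2) → ends 18; tail pad 6 to reach multiple of 8; total 24 bytes, alignment 8
format at 0 (size 9, align 1) → ends 9
pad 1 to align 2 for width
width at 10 (size 24, align 2) → ends 34
within Entry: mtime at 8
10 + 8 = 18

18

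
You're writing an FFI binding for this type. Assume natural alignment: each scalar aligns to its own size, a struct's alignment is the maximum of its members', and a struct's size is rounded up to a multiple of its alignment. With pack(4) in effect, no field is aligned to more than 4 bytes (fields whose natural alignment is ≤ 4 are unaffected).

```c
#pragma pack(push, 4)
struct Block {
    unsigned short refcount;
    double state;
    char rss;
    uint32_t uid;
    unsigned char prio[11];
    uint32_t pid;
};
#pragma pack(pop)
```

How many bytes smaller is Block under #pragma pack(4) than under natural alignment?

4

natural layout:
  refcount at 0 (size 2, align 2) → ends 2
  pad 6 to align 8 for state
  state at 8 (size 8, align 8) → ends 16
  rss at 16 (size 1, align 1) → ends 17
  pad 3 to align 4 for uid
  uid at 20 (size 4, align 4) → ends 24
  prio at 24 (size 11, align 1) → ends 35
  pad 1 to align 4 for pid
  pid at 36 (size 4, align 4) → ends 40
  total 40 bytes, alignment 8
packed(4) layout:
  refcount at 0 (size 2, align 2) → ends 2
  pad 2 to align 4 for state
  state at 4 (size 8, align 4) → ends 12
  rss at 12 (size 1, align 1) → ends 13
  pad 3 to align 4 for uid
  uid at 16 (size 4, align 4) → ends 20
  prio at 20 (size 11, align 1) → ends 31
  pad 1 to align 4 for pid
  pid at 32 (size 4, align 4) → ends 36
  total 36 bytes, alignment 4
40 − 36 = 4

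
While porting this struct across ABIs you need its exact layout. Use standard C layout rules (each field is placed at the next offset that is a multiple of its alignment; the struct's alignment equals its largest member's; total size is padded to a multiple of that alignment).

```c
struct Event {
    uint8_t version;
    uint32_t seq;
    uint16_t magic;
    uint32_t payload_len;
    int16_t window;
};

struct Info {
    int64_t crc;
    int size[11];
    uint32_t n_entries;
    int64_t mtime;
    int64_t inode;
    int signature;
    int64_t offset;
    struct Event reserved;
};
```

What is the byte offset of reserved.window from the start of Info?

Event: 0..1  version  (1B, 1-aligned); 1..4  -- padding (3B); 4..8  seq  (4B, 4-aligned); 8..10  magic  (2B, 2-aligned); 10..12  -- padding (2B); 12..16  payload_len  (4B, 4-aligned); 16..18  window  (2B, 2-aligned); 18..20  -- tail padding (2B); sizeof = 20, alignof = 4
0..8  crc  (8B, 8-aligned)
8..52  size  (44B, 4-aligned)
52..56  n_entries  (4B, 4-aligned)
56..64  mtime  (8B, 8-aligned)
64..72  inode  (8B, 8-aligned)
72..76  signature  (4B, 4-aligned)
76..80  -- padding (4B)
80..88  offset  (8B, 8-aligned)
88..108  reserved  (20B, 4-aligned)
within Event: window at 16
88 + 16 = 104

104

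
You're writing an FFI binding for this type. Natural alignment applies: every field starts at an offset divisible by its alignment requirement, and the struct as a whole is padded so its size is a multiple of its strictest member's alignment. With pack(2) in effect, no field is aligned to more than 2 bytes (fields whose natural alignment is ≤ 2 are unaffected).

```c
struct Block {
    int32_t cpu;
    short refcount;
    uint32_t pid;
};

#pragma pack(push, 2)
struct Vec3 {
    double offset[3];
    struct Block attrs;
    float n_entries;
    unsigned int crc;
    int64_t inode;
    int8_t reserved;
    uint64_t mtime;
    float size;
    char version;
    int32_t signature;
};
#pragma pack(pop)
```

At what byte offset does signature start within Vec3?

68

Block: cpu at 0 (size 4, align 4) → ends 4; refcount at 4 (size 2, align 2) → ends 6; pad 2 to align 4 for pid; pid at 8 (size 4, align 4) → ends 12; total 12 bytes, alignment 4
offset at 0 (size 24, align 2) → ends 24
attrs at 24 (size 12, align 2) → ends 36
n_entries at 36 (size 4, align 2) → ends 40
crc at 40 (size 4, align 2) → ends 44
inode at 44 (size 8, align 2) → ends 52
reserved at 52 (size 1, align 1) → ends 53
pad 1 to align 2 for mtime
mtime at 54 (size 8, align 2) → ends 62
size at 62 (size 4, align 2) → ends 66
version at 66 (size 1, align 1) → ends 67
pad 1 to align 2 for signature
signature at 68 (size 4, align 2) → ends 72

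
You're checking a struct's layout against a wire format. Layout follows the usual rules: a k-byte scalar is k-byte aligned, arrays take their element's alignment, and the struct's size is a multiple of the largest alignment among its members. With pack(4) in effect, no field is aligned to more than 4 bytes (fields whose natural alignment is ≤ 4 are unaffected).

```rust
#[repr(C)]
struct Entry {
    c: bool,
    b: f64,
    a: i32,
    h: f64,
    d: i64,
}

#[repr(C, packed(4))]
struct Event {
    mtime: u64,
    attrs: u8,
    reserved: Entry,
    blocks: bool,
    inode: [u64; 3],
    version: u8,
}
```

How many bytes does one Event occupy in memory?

84

Entry: 0..1  c  (1B, 1-aligned); 1..8  -- padding (7B); 8..16  b  (8B, 8-aligned); 16..20  a  (4B, 4-aligned); 20..24  -- padding (4B); 24..32  h  (8B, 8-aligned); 32..40  d  (8B, 8-aligned); sizeof = 40, alignof = 8
0..8  mtime  (8B, 4-aligned)
8..9  attrs  (1B, 1-aligned)
9..12  -- padding (3B)
12..52  reserved  (40B, 4-aligned)
52..53  blocks  (1B, 1-aligned)
53..56  -- padding (3B)
56..80  inode  (24B, 4-aligned)
80..81  version  (1B, 1-aligned)
81..84  -- tail padding (3B)
sizeof = 84, alignof = 4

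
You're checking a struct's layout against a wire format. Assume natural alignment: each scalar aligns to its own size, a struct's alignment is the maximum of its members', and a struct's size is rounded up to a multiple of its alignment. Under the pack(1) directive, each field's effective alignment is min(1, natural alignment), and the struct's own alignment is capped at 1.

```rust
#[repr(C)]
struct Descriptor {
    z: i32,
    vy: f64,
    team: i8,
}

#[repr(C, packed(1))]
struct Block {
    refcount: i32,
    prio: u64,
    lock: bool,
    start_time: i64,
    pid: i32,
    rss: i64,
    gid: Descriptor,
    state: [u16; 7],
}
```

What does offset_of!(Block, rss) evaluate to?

25

Descriptor: 0..4  z  (4B, 4-aligned); 4..8  -- padding (4B); 8..16  vy  (8B, 8-aligned); 16..17  team  (1B, 1-aligned); 17..24  -- tail padding (7B); sizeof = 24, alignof = 8
0..4  refcount  (4B, 1-aligned)
4..12  prio  (8B, 1-aligned)
12..13  lock  (1B, 1-aligned)
13..21  start_time  (8B, 1-aligned)
21..25  pid  (4B, 1-aligned)
25..33  rss  (8B, 1-aligned)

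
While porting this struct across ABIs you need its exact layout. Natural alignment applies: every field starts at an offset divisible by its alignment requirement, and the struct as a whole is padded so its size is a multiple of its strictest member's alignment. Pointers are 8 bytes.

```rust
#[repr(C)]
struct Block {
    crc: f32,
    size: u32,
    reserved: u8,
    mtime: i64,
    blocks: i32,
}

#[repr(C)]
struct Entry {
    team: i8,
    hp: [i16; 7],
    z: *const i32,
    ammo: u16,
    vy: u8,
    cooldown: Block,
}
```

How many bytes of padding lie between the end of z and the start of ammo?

0

Block: crc at 0 (size 4, align 4) → ends 4; size at 4 (size 4, align 4) → ends 8; reserved at 8 (size 1, align 1) → ends 9; pad 7 to align 8 for mtime; mtime at 16 (size 8, align 8) → ends 24; blocks at 24 (size 4, align 4) → ends 28; tail pad 4 to reach multiple of 8; total 32 bytes, alignment 8
team at 0 (size 1, align 1) → ends 1
pad 1 to align 2 for hp
hp at 2 (size 14, align 2) → ends 16
z at 16 (size 8, align 8) → ends 24
ammo at 24 (size 2, align 2) → ends 26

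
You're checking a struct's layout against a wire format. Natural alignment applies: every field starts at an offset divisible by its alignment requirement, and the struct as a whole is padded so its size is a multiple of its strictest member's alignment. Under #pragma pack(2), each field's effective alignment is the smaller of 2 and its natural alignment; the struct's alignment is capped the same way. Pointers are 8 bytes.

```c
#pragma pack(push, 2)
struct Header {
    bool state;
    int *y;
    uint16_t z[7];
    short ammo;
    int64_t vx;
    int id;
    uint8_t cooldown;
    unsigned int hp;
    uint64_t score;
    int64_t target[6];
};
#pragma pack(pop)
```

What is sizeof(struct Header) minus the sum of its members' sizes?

0..1  state  (1B, 1-aligned)
1..2  -- padding (1B)
2..10  y  (8B, 2-aligned)
10..24  z  (14B, 2-aligned)
24..26  ammo  (2B, 2-aligned)
26..34  vx  (8B, 2-aligned)
34..38  id  (4B, 2-aligned)
38..39  cooldown  (1B, 1-aligned)
39..40  -- padding (1B)
40..44  hp  (4B, 2-aligned)
44..52  score  (8B, 2-aligned)
52..100  target  (48B, 2-aligned)
sizeof = 100, alignof = 2
data bytes 98, size 100 → padding 2

2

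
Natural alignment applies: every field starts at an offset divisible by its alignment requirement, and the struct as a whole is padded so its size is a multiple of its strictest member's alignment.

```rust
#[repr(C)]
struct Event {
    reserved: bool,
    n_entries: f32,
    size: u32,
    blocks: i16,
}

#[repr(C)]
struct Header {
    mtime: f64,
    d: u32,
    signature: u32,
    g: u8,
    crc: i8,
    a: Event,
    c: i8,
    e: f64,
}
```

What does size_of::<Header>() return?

Event: 0..1  reserved  (1B, 1-aligned); 1..4  -- padding (3B); 4..8  n_entries  (4B, 4-aligned); 8..12  size  (4B, 4-aligned); 12..14  blocks  (2B, 2-aligned); 14..16  -- tail padding (2B); sizeof = 16, alignof = 4
0..8  mtime  (8B, 8-aligned)
8..12  d  (4B, 4-aligned)
12..16  signature  (4B, 4-aligned)
16..17  g  (1B, 1-aligned)
17..18  crc  (1B, 1-aligned)
18..20  -- padding (2B)
20..36  a  (16B, 4-aligned)
36..37  c  (1B, 1-aligned)
37..40  -- padding (3B)
40..48  e  (8B, 8-aligned)
sizeof = 48, alignof = 8

48 bytes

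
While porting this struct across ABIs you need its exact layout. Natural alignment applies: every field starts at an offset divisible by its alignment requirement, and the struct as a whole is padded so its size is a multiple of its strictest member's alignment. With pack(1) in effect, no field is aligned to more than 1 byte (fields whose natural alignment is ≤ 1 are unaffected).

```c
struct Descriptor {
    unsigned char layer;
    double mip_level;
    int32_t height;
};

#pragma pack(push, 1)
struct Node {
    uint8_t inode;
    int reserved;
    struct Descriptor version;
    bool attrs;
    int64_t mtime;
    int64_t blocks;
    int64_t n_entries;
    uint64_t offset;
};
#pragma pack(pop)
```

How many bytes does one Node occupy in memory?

62

Descriptor: layer at 0 (size 1, align 1) → ends 1; pad 7 to align 8 for mip_level; mip_level at 8 (size 8, align 8) → ends 16; height at 16 (size 4, align 4) → ends 20; tail pad 4 to reach multiple of 8; total 24 bytes, alignment 8
inode at 0 (size 1, align 1) → ends 1
reserved at 1 (size 4, align 1) → ends 5
version at 5 (size 24, align 1) → ends 29
attrs at 29 (size 1, align 1) → ends 30
mtime at 30 (size 8, align 1) → ends 38
blocks at 38 (size 8, align 1) → ends 46
n_entries at 46 (size 8, align 1) → ends 54
offset at 54 (size 8, align 1) → ends 62
total 62 bytes, alignment 1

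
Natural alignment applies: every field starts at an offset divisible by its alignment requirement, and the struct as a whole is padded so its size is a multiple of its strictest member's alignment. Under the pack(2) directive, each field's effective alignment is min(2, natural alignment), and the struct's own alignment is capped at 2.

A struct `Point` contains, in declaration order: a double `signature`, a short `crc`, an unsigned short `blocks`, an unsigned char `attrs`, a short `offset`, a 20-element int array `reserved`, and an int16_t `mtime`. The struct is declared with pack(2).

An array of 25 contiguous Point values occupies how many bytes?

@0: signature [8B, align 2] → 8
@8: crc [2B, align 2] → 10
@10: blocks [2B, align 2] → 12
@12: attrs [1B, align 1] → 13
+1 pad (align 2)
@14: offset [2B, align 2] → 16
@16: reserved [80B, align 2] → 96
@96: mtime [2B, align 2] → 98
size 98, align 2
array of 25: 25 × 98 = 2450

2450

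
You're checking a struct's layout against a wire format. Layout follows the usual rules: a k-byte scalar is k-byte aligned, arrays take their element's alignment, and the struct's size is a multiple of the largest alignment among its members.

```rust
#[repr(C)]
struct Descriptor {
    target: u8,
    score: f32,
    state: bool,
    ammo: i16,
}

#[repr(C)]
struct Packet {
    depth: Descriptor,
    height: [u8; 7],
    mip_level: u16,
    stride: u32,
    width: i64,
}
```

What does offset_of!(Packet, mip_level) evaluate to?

Descriptor: 0..1  target  (1B, 1-aligned); 1..4  -- padding (3B); 4..8  score  (4B, 4-aligned); 8..9  state  (1B, 1-aligned); 9..10  -- padding (1B); 10..12  ammo  (2B, 2-aligned); sizeof = 12, alignof = 4
0..12  depth  (12B, 4-aligned)
12..19  height  (7B, 1-aligned)
19..20  -- padding (1B)
20..22  mip_level  (2B, 2-aligned)

20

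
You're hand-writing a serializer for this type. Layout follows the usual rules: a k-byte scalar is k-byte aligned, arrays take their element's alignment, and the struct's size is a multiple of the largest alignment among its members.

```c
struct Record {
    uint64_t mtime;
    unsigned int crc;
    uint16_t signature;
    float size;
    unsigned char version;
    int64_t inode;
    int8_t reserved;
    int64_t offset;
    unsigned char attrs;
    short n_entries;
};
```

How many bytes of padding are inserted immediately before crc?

0..8  mtime  (8B, 8-aligned)
8..12  crc  (4B, 4-aligned)

0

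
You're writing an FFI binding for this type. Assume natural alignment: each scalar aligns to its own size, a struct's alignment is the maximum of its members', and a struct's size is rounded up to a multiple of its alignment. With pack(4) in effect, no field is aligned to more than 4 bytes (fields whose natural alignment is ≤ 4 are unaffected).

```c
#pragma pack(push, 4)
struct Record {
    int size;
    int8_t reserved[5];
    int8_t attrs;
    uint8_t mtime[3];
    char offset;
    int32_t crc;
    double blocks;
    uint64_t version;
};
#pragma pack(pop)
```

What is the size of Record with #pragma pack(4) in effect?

36

@0: size [4B, align 4] → 4
@4: reserved [5B, align 1] → 9
@9: attrs [1B, align 1] → 10
@10: mtime [3B, align 1] → 13
@13: offset [1B, align 1] → 14
+2 pad (align 4)
@16: crc [4B, align 4] → 20
@20: blocks [8B, align 4] → 28
@28: version [8B, align 4] → 36
size 36, align 4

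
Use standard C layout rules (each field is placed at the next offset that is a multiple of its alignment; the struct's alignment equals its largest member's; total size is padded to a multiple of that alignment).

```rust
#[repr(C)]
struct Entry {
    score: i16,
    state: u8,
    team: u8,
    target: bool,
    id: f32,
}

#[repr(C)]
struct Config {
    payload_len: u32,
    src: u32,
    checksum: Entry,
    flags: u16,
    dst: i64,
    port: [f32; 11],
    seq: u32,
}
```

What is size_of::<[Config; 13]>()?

Entry: 0..2  score  (2B, 2-aligned); 2..3  state  (1B, 1-aligned); 3..4  team  (1B, 1-aligned); 4..5  target  (1B, 1-aligned); 5..8  -- padding (3B); 8..12  id  (4B, 4-aligned); sizeof = 12, alignof = 4
0..4  payload_len  (4B, 4-aligned)
4..8  src  (4B, 4-aligned)
8..20  checksum  (12B, 4-aligned)
20..22  flags  (2B, 2-aligned)
22..24  -- padding (2B)
24..32  dst  (8B, 8-aligned)
32..76  port  (44B, 4-aligned)
76..80  seq  (4B, 4-aligned)
sizeof = 80, alignof = 8
array of 13: 13 × 80 = 1040

1040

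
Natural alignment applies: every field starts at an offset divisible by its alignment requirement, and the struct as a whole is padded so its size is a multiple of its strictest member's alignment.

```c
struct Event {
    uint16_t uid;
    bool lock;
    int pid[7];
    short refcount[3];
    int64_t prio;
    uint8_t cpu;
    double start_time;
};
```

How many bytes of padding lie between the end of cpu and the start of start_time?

7

uid at 0 (size 2, align 2) → ends 2
lock at 2 (size 1, align 1) → ends 3
pad 1 to align 4 for pid
pid at 4 (size 28, align 4) → ends 32
refcount at 32 (size 6, align 2) → ends 38
pad 2 to align 8 for prio
prio at 40 (size 8, align 8) → ends 48
cpu at 48 (size 1, align 1) → ends 49
pad 7 to align 8 for start_time
start_time at 56 (size 8, align 8) → ends 64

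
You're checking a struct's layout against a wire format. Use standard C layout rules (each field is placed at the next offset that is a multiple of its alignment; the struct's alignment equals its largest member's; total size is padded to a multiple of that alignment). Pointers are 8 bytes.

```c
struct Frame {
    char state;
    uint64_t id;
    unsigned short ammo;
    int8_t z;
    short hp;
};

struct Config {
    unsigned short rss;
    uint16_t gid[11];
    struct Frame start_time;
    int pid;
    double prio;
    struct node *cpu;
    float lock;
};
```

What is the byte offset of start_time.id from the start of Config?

Frame: 0..1  state  (1B, 1-aligned); 1..8  -- padding (7B); 8..16  id  (8B, 8-aligned); 16..18  ammo  (2B, 2-aligned); 18..19  z  (1B, 1-aligned); 19..20  -- padding (1B); 20..22  hp  (2B, 2-aligned); 22..24  -- tail padding (2B); sizeof = 24, alignof = 8
0..2  rss  (2B, 2-aligned)
2..24  gid  (22B, 2-aligned)
24..48  start_time  (24B, 8-aligned)
within Frame: id at 8
24 + 8 = 32

32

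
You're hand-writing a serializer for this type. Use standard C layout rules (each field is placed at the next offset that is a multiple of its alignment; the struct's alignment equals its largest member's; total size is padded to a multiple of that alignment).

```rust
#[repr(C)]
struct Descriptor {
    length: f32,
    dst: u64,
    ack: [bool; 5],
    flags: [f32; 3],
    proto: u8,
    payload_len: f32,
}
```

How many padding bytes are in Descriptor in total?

14

0..4  length  (4B, 4-aligned)
4..8  -- padding (4B)
8..16  dst  (8B, 8-aligned)
16..21  ack  (5B, 1-aligned)
21..24  -- padding (3B)
24..36  flags  (12B, 4-aligned)
36..37  proto  (1B, 1-aligned)
37..40  -- padding (3B)
40..44  payload_len  (4B, 4-aligned)
44..48  -- tail padding (4B)
sizeof = 48, alignof = 8
data bytes 34, size 48 → padding 14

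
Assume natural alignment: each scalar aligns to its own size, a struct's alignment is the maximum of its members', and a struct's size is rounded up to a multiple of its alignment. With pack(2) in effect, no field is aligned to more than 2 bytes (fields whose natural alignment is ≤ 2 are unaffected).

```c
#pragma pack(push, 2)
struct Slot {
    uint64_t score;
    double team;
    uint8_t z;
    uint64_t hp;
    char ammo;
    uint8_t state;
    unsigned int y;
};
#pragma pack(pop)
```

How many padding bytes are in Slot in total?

1

score at 0 (size 8, align 2) → ends 8
team at 8 (size 8, align 2) → ends 16
z at 16 (size 1, align 1) → ends 17
pad 1 to align 2 for hp
hp at 18 (size 8, align 2) → ends 26
ammo at 26 (size 1, align 1) → ends 27
state at 27 (size 1, align 1) → ends 28
y at 28 (size 4, align 2) → ends 32
total 32 bytes, alignment 2
data bytes 31, size 32 → padding 1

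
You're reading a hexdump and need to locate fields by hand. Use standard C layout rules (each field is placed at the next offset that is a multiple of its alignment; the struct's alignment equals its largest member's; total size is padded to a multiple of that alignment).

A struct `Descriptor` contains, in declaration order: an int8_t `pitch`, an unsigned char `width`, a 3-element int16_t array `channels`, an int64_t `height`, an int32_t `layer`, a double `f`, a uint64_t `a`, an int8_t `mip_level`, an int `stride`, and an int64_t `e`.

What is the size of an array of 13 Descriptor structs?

0..1  pitch  (1B, 1-aligned)
1..2  width  (1B, 1-aligned)
2..8  channels  (6B, 2-aligned)
8..16  height  (8B, 8-aligned)
16..20  layer  (4B, 4-aligned)
20..24  -- padding (4B)
24..32  f  (8B, 8-aligned)
32..40  a  (8B, 8-aligned)
40..41  mip_level  (1B, 1-aligned)
41..44  -- padding (3B)
44..48  stride  (4B, 4-aligned)
48..56  e  (8B, 8-aligned)
sizeof = 56, alignof = 8
array of 13: 13 × 56 = 728

728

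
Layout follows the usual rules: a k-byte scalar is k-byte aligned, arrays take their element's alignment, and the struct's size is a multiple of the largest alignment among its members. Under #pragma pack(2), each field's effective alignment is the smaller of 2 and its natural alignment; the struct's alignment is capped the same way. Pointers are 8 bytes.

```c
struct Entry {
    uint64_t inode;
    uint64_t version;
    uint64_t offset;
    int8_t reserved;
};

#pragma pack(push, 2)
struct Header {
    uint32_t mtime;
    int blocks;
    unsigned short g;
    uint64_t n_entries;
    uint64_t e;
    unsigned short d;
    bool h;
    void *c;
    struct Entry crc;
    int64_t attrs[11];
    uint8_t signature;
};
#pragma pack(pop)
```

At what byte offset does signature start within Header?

Entry: @0: inode [8B, align 8] → 8; @8: version [8B, align 8] → 16; @16: offset [8B, align 8] → 24; @24: reserved [1B, align 1] → 25; +7 tail pad (align 8); size 32, align 8
@0: mtime [4B, align 2] → 4
@4: blocks [4B, align 2] → 8
@8: g [2B, align 2] → 10
@10: n_entries [8B, align 2] → 18
@18: e [8B, align 2] → 26
@26: d [2B, align 2] → 28
@28: h [1B, align 1] → 29
+1 pad (align 2)
@30: c [8B, align 2] → 38
@38: crc [32B, align 2] → 70
@70: attrs [88B, align 2] → 158
@158: signature [1B, align 1] → 159

158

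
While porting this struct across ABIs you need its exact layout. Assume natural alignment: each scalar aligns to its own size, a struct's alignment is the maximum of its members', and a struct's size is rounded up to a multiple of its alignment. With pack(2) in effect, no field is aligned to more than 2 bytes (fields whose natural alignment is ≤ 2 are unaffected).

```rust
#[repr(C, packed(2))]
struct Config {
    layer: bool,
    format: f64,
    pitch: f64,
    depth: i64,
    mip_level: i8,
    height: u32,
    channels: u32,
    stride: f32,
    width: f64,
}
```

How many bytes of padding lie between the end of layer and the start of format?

1

@0: layer [1B, align 1] → 1
+1 pad (align 2)
@2: format [8B, align 2] → 10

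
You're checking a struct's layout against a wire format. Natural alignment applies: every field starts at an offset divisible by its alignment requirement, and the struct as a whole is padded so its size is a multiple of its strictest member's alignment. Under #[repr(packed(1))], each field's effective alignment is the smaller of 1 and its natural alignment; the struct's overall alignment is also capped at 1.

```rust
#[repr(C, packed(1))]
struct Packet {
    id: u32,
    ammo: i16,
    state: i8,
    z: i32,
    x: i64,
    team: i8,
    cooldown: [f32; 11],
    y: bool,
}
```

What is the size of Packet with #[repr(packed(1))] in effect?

65

0..4  id  (4B, 1-aligned)
4..6  ammo  (2B, 1-aligned)
6..7  state  (1B, 1-aligned)
7..11  z  (4B, 1-aligned)
11..19  x  (8B, 1-aligned)
19..20  team  (1B, 1-aligned)
20..64  cooldown  (44B, 1-aligned)
64..65  y  (1B, 1-aligned)
sizeof = 65, alignof = 1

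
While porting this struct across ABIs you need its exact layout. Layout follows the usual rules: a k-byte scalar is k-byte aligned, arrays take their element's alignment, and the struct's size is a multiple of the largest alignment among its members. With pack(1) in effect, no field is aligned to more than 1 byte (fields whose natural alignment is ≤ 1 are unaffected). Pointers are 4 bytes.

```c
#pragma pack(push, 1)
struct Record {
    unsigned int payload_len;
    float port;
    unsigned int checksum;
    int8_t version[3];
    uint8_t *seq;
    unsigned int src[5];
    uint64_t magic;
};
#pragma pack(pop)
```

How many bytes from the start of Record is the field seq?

15

@0: payload_len [4B, align 1] → 4
@4: port [4B, align 1] → 8
@8: checksum [4B, align 1] → 12
@12: version [3B, align 1] → 15
@15: seq [4B, align 1] → 19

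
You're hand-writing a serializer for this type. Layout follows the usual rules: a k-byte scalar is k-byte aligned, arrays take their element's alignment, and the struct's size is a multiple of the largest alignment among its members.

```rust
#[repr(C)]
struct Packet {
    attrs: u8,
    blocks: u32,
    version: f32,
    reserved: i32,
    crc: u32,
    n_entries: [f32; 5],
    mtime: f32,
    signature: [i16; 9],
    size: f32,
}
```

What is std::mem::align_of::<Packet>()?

member alignments: attrs=1, blocks=4, version=4, reserved=4, crc=4, n_entries=4, mtime=4, signature=2, size=4
max = 4

4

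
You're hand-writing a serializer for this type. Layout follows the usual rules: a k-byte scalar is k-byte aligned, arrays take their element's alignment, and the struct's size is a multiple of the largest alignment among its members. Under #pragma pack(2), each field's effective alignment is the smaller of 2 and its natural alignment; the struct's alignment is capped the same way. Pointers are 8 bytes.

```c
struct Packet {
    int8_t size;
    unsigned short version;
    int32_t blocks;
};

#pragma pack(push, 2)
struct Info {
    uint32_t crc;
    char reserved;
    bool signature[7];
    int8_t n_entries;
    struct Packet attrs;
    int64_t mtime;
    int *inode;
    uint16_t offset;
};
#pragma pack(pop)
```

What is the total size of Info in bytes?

Packet: size at 0 (size 1, align 1) → ends 1; pad 1 to align 2 for version; version at 2 (size 2, align 2) → ends 4; blocks at 4 (size 4, align 4) → ends 8; total 8 bytes, alignment 4
crc at 0 (size 4, align 2) → ends 4
reserved at 4 (size 1, align 1) → ends 5
signature at 5 (size 7, align 1) → ends 12
n_entries at 12 (size 1, align 1) → ends 13
pad 1 to align 2 for attrs
attrs at 14 (size 8, align 2) → ends 22
mtime at 22 (size 8, align 2) → ends 30
inode at 30 (size 8, align 2) → ends 38
offset at 38 (size 2, align 2) → ends 40
total 40 bytes, alignment 2

40 bytes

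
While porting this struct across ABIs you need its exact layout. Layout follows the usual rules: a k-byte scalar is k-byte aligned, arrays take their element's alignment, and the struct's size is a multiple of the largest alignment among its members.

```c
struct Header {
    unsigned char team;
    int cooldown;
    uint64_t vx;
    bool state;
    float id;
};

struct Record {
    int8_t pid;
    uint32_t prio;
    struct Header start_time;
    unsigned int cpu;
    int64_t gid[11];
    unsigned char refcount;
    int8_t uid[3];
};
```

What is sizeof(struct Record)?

Header: 0..1  team  (1B, 1-aligned); 1..4  -- padding (3B); 4..8  cooldown  (4B, 4-aligned); 8..16  vx  (8B, 8-aligned); 16..17  state  (1B, 1-aligned); 17..20  -- padding (3B); 20..24  id  (4B, 4-aligned); sizeof = 24, alignof = 8
0..1  pid  (1B, 1-aligned)
1..4  -- padding (3B)
4..8  prio  (4B, 4-aligned)
8..32  start_time  (24B, 8-aligned)
32..36  cpu  (4B, 4-aligned)
36..40  -- padding (4B)
40..128  gid  (88B, 8-aligned)
128..129  refcount  (1B, 1-aligned)
129..132  uid  (3B, 1-aligned)
132..136  -- tail padding (4B)
sizeof = 136, alignof = 8

136 bytes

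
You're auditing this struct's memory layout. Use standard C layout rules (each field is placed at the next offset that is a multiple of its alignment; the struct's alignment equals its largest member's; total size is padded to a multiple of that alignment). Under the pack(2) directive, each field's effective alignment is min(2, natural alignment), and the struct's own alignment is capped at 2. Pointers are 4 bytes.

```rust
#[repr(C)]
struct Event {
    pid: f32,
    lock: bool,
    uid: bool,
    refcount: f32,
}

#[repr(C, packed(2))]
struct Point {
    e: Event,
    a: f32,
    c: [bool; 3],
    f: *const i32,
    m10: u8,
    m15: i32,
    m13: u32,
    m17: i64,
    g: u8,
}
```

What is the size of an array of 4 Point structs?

176

Event: @0: pid [4B, align 4] → 4; @4: lock [1B, align 1] → 5; @5: uid [1B, align 1] → 6; +2 pad (align 4); @8: refcount [4B, align 4] → 12; size 12, align 4
@0: e [12B, align 2] → 12
@12: a [4B, align 2] → 16
@16: c [3B, align 1] → 19
+1 pad (align 2)
@20: f [4B, align 2] → 24
@24: m10 [1B, align 1] → 25
+1 pad (align 2)
@26: m15 [4B, align 2] → 30
@30: m13 [4B, align 2] → 34
@34: m17 [8B, align 2] → 42
@42: g [1B, align 1] → 43
+1 tail pad (align 2)
size 44, align 2
array of 4: 4 × 44 = 176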